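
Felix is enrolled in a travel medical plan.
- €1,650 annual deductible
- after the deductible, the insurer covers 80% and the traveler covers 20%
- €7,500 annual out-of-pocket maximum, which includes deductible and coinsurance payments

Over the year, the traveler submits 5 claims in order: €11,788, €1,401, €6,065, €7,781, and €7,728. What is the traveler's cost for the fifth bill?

#1 (€11,788): deductible takes €1,650, €10,138 remains; coinsurance €10,138 × 20% = €2,027.60. Cost to traveler: €3,677.60. OOP to date €3,677.60.
#2 (€1,401): deductible already satisfied, so traveler's share is 20% × €1,401 = €280.20. Traveler pays €280.20; OOP now €3,957.80.
#3 (€6,065): deductible already satisfied, so traveler's share is 20% × €6,065 = €1,213. Traveler owes €1,213 (running OOP €5,170.80).
#4 (€7,781): deductible met; 20% of €7,781 = €1,556.20. Traveler owes €1,556.20 (running OOP €6,727).
#5 (€7,728): deductible met; 20% of €7,728 = €1,545.60. Adding that to €6,727 gives €8,272.60, past the €7,500 cap; traveler pays only €7,500 − €6,727 = €773.

€773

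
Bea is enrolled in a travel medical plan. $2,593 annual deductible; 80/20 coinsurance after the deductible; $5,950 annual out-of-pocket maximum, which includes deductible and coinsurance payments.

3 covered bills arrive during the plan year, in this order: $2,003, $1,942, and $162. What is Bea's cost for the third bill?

Claim 1 ($2,003): all of it applies to the deductible. Traveler pays $2,003; OOP now $2,003.
Claim 2 ($1,942): $590 finishes the deductible; $1,352 goes to coinsurance; 20% of $1,352 = $270.40. Traveler owes $860.40 (running OOP $2,863.40).
Claim 3 ($162): deductible met; 20% of $162 = $32.40. Traveler owes $32.40 (running OOP $2,895.80).

$32.40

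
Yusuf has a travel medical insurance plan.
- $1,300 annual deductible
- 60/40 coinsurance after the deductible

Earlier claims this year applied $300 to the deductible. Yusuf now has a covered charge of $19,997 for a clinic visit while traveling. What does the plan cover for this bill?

$11,398.20

Remaining deductible: $1,300 − $300 = $1,000.
After the $1,000 deductible portion, $19,997 − $1,000 = $18,997 is subject to coinsurance.
Coinsurance: $18,997 × 40% = $7,598.80.
That puts the traveler's cost at $1,000 + $7,598.80 = $8,598.80.
The insurer covers the remainder: $19,997 − $8,598.80 = $11,398.20.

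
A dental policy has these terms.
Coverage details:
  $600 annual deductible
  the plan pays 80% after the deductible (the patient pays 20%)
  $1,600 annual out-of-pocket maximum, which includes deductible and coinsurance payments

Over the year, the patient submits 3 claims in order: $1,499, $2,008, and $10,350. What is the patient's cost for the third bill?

$418.60

Bill 1, $1,499: $600 finishes the deductible; $899 goes to coinsurance; 20% of $899 = $179.80. Patient owes $779.80 (running OOP $779.80).
Bill 2, $2,008: 20% coinsurance on $2,008 = $401.60. Patient pays $401.60; OOP now $1,181.40.
Bill 3, $10,350: 20% coinsurance on $10,350 = $2,070. That would push OOP to $3,251.40, over the $1,600 cap, so patient pays $1,600 − $1,181.40 = $418.60.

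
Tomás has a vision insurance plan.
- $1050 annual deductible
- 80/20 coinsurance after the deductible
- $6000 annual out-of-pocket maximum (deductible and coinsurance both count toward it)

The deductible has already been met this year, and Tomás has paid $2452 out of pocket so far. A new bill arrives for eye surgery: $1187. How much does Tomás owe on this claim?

$237.40

The deductible is already satisfied, so the full bill goes to coinsurance.
20% of $1187 = $237.40 falls to the member.
Year-to-date out-of-pocket becomes $2452 + $237.40 = $2689.40, still under the $6000 maximum, so no cap applies.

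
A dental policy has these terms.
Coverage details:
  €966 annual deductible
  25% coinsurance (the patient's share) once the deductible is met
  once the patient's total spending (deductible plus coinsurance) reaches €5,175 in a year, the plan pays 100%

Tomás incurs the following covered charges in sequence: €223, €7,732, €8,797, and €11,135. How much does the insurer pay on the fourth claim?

#1 (€223): entire amount goes to the deductible. Patient pays €223; OOP now €223. Insurer: €223 − €223 = €0.
#2 (€7,732): €743 finishes the deductible; €6,989 goes to coinsurance; patient's 25% is €1,747.25. Patient pays €2,490.25; OOP now €2,713.25. Plan pays €7,732 − €2,490.25 = €5,241.75.
#3 (€8,797): 25% coinsurance on €8,797 = €2,199.25. Patient owes €2,199.25 (running OOP €4,912.50). Plan pays €8,797 − €2,199.25 = €6,597.75.
#4 (€11,135): deductible already satisfied, so patient's share is 25% × €11,135 = €2,783.75. OOP would hit €7,696.25 > €5,175, so the cap limits the patient to €5,175 − €4,912.50 = €262.50. Plan pays €11,135 − €262.50 = €10,872.50.

€10,872.50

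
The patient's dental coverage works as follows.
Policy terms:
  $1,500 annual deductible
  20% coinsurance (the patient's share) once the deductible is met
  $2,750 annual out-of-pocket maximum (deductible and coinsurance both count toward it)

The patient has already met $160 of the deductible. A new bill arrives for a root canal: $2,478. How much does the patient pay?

$1,567.60

Remaining deductible: $1,500 − $160 = $1,340.
After the $1,340 deductible portion, $2,478 − $1,340 = $1,138 is subject to coinsurance.
Coinsurance: $1,138 × 20% = $227.60.
So the patient owes $1,340 + $227.60 = $1,567.60 before any cap.
Cumulative spending $160 + $1,567.60 = $1,727.60 stays under the $2,750 maximum.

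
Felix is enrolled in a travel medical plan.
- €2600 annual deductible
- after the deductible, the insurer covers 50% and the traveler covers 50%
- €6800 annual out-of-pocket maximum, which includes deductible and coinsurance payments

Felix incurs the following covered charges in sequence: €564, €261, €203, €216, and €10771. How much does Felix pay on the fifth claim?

€5556

#1 (€564): all of it applies to the deductible. Traveler owes €564 (running OOP €564).
#2 (€261): entire amount goes to the deductible. Traveler pays €261; OOP now €825.
#3 (€203): entire amount goes to the deductible. Traveler owes €203 (running OOP €1028).
#4 (€216): entire amount goes to the deductible. Traveler pays €216; OOP now €1244.
#5 (€10771): €1356 finishes the deductible; €9415 goes to coinsurance; coinsurance €9415 × 50% = €4707.50. Deductible plus coinsurance: €1356 + €4707.50 = €6063.50. OOP would hit €7307.50 > €6800, so the cap limits the traveler to €6800 − €1244 = €5556.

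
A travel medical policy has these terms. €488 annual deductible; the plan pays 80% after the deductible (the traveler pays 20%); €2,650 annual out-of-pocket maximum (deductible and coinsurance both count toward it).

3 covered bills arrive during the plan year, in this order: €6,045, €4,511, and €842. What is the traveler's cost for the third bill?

€148.40

Claim 1 (€6,045): €488 finishes the deductible; €5,557 goes to coinsurance; coinsurance €5,557 × 20% = €1,111.40. Cost to traveler: €1,599.40. OOP to date €1,599.40.
Claim 2 (€4,511): deductible met; 20% of €4,511 = €902.20. Cost to traveler: €902.20. OOP to date €2,501.60.
Claim 3 (€842): deductible already satisfied, so traveler's share is 20% × €842 = €168.40. That would push OOP to €2,670, over the €2,650 cap, so traveler pays €2,650 − €2,501.60 = €148.40.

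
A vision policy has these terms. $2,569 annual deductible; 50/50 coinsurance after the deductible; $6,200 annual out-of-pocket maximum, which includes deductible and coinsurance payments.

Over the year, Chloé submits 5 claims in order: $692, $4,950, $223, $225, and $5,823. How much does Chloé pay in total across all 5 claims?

Claim 1 — $692: all of it applies to the deductible. Member pays $692; OOP now $692.
Claim 2 — $4,950: $1,877 finishes the deductible; $3,073 goes to coinsurance; 50% of $3,073 = $1,536.50. Member owes $3,413.50 (running OOP $4,105.50).
Claim 3 — $223: deductible already satisfied, so member's share is 50% × $223 = $111.50. Member pays $111.50; OOP now $4,217.
Claim 4 — $225: 50% coinsurance on $225 = $112.50. Member owes $112.50 (running OOP $4,329.50).
Claim 5 — $5,823: deductible already satisfied, so member's share is 50% × $5,823 = $2,911.50. OOP would hit $7,241 > $6,200, so the cap limits the member to $6,200 − $4,329.50 = $1,870.50.
Summing the member's payments: $692 + $3,413.50 + $111.50 + $112.50 + $1,870.50 = $6,200.

$6,200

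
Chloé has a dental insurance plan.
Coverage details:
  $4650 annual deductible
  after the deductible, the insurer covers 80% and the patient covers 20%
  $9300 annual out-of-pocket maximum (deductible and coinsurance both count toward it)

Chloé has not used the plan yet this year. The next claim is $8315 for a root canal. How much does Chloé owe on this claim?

$5383

Deductible not yet touched, so the first $4650 of the bill goes to the deductible.
That leaves $8315 − $4650 = $3665 for coinsurance.
20% of $3665 = $733 falls to the patient.
Patient responsibility before any cap: $4650 + $733 = $5383.
Total out-of-pocket so far would be $0 + $5383 = $5383, below the $9300 cap — no reduction.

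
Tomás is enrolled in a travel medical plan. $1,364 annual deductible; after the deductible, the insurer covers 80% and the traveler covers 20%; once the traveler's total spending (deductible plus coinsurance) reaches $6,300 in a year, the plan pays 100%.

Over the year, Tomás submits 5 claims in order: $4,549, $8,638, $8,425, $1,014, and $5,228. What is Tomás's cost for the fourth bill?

$202.80

Claim 1 — $4,549: $1,364 to deductible, leaving $3,185; coinsurance $3,185 × 20% = $637. Traveler owes $2,001 (running OOP $2,001).
Claim 2 — $8,638: deductible met; 20% of $8,638 = $1,727.60. Traveler pays $1,727.60; OOP now $3,728.60.
Claim 3 — $8,425: 20% coinsurance on $8,425 = $1,685. Traveler owes $1,685 (running OOP $5,413.60).
Claim 4 — $1,014: deductible met; 20% of $1,014 = $202.80. Cost to traveler: $202.80. OOP to date $5,616.40.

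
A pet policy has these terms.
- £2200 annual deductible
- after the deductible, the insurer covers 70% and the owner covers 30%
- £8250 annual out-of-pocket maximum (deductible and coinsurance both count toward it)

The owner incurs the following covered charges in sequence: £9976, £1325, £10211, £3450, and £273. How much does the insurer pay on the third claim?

Claim 1 — £9976: £2200 finishes the deductible; £7776 goes to coinsurance; coinsurance £7776 × 30% = £2332.80. Owner owes £4532.80 (running OOP £4532.80). Plan pays £9976 − £4532.80 = £5443.20.
Claim 2 — £1325: 30% coinsurance on £1325 = £397.50. Cost to owner: £397.50. OOP to date £4930.30. Insurer: £1325 − £397.50 = £927.50.
Claim 3 — £10211: deductible met; 30% of £10211 = £3063.30. Cost to owner: £3063.30. OOP to date £7993.60. Plan pays £10211 − £3063.30 = £7147.70.

£7147.70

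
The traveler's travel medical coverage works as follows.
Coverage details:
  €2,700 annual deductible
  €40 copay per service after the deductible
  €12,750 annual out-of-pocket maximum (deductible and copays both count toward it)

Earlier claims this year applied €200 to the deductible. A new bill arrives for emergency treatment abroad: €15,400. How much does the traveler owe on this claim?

Remaining deductible: €2,700 − €200 = €2,500.
That leaves €15,400 − €2,500 = €12,900 for the copay.
Copay on this service: €40.
That puts the traveler's cost at €2,500 + €40 = €2,540 before any cap.
Total out-of-pocket so far would be €200 + €2,540 = €2,740, below the €12,750 cap — no reduction.

€2,540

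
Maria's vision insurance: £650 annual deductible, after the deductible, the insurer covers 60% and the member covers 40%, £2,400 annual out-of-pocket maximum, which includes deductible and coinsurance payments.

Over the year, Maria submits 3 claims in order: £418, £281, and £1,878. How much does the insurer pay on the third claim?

Bill 1, £418: all of it applies to the deductible. Member owes £418 (running OOP £418). Insurer: £418 − £418 = £0.
Bill 2, £281: £232 to deductible, leaving £49; coinsurance £49 × 40% = £19.60. Cost to member: £251.60. OOP to date £669.60. Insurer: £281 − £251.60 = £29.40.
Bill 3, £1,878: 40% coinsurance on £1,878 = £751.20. Cost to member: £751.20. OOP to date £1,420.80. Insurer: £1,878 − £751.20 = £1,126.80.

£1,126.80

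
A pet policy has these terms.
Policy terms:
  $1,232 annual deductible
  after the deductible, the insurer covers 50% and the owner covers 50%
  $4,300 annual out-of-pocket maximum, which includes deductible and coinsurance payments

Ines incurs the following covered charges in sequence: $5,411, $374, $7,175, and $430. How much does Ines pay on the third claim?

$791.50

Claim 1 — $5,411: $1,232 to deductible, leaving $4,179; 50% of $4,179 = $2,089.50. Owner owes $3,321.50 (running OOP $3,321.50).
Claim 2 — $374: 50% coinsurance on $374 = $187. Cost to owner: $187. OOP to date $3,508.50.
Claim 3 — $7,175: deductible met; 50% of $7,175 = $3,587.50. That would push OOP to $7,096, over the $4,300 cap, so owner pays $4,300 − $3,508.50 = $791.50.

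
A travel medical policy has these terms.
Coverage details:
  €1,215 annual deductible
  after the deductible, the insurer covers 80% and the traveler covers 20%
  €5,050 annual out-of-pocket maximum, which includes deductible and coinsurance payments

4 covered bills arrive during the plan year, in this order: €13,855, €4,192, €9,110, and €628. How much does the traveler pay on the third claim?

Bill 1, €13,855: €1,215 finishes the deductible; €12,640 goes to coinsurance; coinsurance €12,640 × 20% = €2,528. Traveler owes €3,743 (running OOP €3,743).
Bill 2, €4,192: 20% coinsurance on €4,192 = €838.40. Traveler pays €838.40; OOP now €4,581.40.
Bill 3, €9,110: deductible already satisfied, so traveler's share is 20% × €9,110 = €1,822. OOP would hit €6,403.40 > €5,050, so the cap limits the traveler to €5,050 − €4,581.40 = €468.60.

€468.60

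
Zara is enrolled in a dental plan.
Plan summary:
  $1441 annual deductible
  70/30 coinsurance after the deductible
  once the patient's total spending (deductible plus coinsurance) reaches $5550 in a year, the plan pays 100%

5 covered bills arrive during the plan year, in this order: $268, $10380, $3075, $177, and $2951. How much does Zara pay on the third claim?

$922.50

Claim 1 — $268: entire amount goes to the deductible. Cost to patient: $268. OOP to date $268.
Claim 2 — $10380: deductible takes $1173, $9207 remains; patient's 30% is $2762.10. Patient owes $3935.10 (running OOP $4203.10).
Claim 3 — $3075: 30% coinsurance on $3075 = $922.50. Patient pays $922.50; OOP now $5125.60.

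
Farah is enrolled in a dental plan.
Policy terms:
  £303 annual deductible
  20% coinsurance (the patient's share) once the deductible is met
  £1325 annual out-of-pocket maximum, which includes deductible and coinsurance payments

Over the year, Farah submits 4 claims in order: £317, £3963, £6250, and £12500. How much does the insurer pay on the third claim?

£6023.40

Claim 1 (£317): deductible takes £303, £14 remains; patient's 20% is £2.80. Patient owes £305.80 (running OOP £305.80). Insurer: £317 − £305.80 = £11.20.
Claim 2 (£3963): 20% coinsurance on £3963 = £792.60. Patient pays £792.60; OOP now £1098.40. Plan pays £3963 − £792.60 = £3170.40.
Claim 3 (£6250): deductible already satisfied, so patient's share is 20% × £6250 = £1250. Adding that to £1098.40 gives £2348.40, past the £1325 cap; patient pays only £1325 − £1098.40 = £226.60. Insurer: £6250 − £226.60 = £6023.40.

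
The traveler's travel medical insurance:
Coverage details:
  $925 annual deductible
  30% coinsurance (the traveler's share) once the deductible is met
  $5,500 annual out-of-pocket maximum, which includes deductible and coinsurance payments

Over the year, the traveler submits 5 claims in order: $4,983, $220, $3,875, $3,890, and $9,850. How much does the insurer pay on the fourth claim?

$2,723

#1 ($4,983): $925 finishes the deductible; $4,058 goes to coinsurance; coinsurance $4,058 × 30% = $1,217.40. Traveler owes $2,142.40 (running OOP $2,142.40). Insurer: $4,983 − $2,142.40 = $2,840.60.
#2 ($220): deductible already satisfied, so traveler's share is 30% × $220 = $66. Traveler pays $66; OOP now $2,208.40. Plan pays $220 − $66 = $154.
#3 ($3,875): deductible already satisfied, so traveler's share is 30% × $3,875 = $1,162.50. Traveler pays $1,162.50; OOP now $3,370.90. Insurer: $3,875 − $1,162.50 = $2,712.50.
#4 ($3,890): 30% coinsurance on $3,890 = $1,167. Traveler owes $1,167 (running OOP $4,537.90). Plan pays $3,890 − $1,167 = $2,723.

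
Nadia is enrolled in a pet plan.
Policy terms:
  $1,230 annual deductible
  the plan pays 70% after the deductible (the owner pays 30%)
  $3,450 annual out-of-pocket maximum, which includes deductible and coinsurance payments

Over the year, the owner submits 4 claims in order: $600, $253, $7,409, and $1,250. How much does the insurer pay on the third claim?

Claim 1 — $600: fully absorbed by the deductible. Owner owes $600 (running OOP $600). Plan pays $600 − $600 = $0.
Claim 2 — $253: entire amount goes to the deductible. Owner pays $253; OOP now $853. Insurer: $253 − $253 = $0.
Claim 3 — $7,409: deductible takes $377, $7,032 remains; coinsurance $7,032 × 30% = $2,109.60. Owner owes $2,486.60 (running OOP $3,339.60). Plan pays $7,409 − $2,486.60 = $4,922.40.

$4,922.40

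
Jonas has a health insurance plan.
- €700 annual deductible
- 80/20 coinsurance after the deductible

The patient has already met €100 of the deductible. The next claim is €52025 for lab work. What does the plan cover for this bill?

€41140

Remaining deductible: €700 − €100 = €600.
That leaves €52025 − €600 = €51425 for coinsurance.
Coinsurance: €51425 × 20% = €10285.
That puts the patient's cost at €600 + €10285 = €10885.
Insurer pays the balance: €52025 − €10885 = €41140.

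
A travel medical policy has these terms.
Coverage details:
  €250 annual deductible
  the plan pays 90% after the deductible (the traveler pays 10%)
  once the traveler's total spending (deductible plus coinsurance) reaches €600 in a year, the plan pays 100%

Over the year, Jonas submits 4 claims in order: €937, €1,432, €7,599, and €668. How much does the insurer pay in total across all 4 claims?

Bill 1, €937: deductible takes €250, €687 remains; 10% of €687 = €68.70. Traveler pays €318.70; OOP now €318.70. Insurer: €937 − €318.70 = €618.30.
Bill 2, €1,432: deductible met; 10% of €1,432 = €143.20. Cost to traveler: €143.20. OOP to date €461.90. Insurer: €1,432 − €143.20 = €1,288.80.
Bill 3, €7,599: 10% coinsurance on €7,599 = €759.90. Adding that to €461.90 gives €1,221.80, past the €600 cap; traveler pays only €600 − €461.90 = €138.10. Plan pays €7,599 − €138.10 = €7,460.90.
Bill 4, €668: 10% coinsurance on €668 = €66.80. That would push OOP to €666.80, over the €600 cap, so traveler pays €600 − €600 = €0. Insurer: €668 − €0 = €668.
Insurer total: €618.30 + €1,288.80 + €7,460.90 + €668 = €10,036.

€10,036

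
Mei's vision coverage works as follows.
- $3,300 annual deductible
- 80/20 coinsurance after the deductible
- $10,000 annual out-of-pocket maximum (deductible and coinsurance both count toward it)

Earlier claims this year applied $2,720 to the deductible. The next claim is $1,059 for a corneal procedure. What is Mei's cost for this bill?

$675.80

Remaining deductible: $3,300 − $2,720 = $580.
The remaining $479 (= $1,059 − $580) moves to coinsurance.
20% of $479 = $95.80 falls to the member.
So the member owes $580 + $95.80 = $675.80 before any cap.
Cumulative spending $2,720 + $675.80 = $3,395.80 stays under the $10,000 maximum.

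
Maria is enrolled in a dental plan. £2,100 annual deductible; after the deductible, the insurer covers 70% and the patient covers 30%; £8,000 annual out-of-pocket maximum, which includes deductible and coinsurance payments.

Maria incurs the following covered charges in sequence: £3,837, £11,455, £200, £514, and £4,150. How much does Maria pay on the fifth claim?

£1,245

Bill 1, £3,837: deductible takes £2,100, £1,737 remains; coinsurance £1,737 × 30% = £521.10. Patient pays £2,621.10; OOP now £2,621.10.
Bill 2, £11,455: deductible met; 30% of £11,455 = £3,436.50. Cost to patient: £3,436.50. OOP to date £6,057.60.
Bill 3, £200: deductible met; 30% of £200 = £60. Patient pays £60; OOP now £6,117.60.
Bill 4, £514: 30% coinsurance on £514 = £154.20. Patient owes £154.20 (running OOP £6,271.80).
Bill 5, £4,150: deductible met; 30% of £4,150 = £1,245. Cost to patient: £1,245. OOP to date £7,516.80.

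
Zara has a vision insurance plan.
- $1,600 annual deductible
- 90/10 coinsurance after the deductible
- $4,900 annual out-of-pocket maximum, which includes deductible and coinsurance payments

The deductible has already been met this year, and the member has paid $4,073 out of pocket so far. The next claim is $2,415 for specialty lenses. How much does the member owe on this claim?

$241.50

The deductible is already satisfied, so the full bill goes to coinsurance.
10% of $2,415 = $241.50 falls to the member.
Total out-of-pocket so far would be $4,073 + $241.50 = $4,314.50, below the $4,900 cap — no reduction.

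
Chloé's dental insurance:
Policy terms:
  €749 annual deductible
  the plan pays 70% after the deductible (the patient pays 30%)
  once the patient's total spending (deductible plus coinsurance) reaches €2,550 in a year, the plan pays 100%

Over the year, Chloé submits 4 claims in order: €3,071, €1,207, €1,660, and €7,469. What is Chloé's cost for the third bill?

Claim 1 (€3,071): deductible takes €749, €2,322 remains; coinsurance €2,322 × 30% = €696.60. Patient owes €1,445.60 (running OOP €1,445.60).
Claim 2 (€1,207): 30% coinsurance on €1,207 = €362.10. Patient owes €362.10 (running OOP €1,807.70).
Claim 3 (€1,660): 30% coinsurance on €1,660 = €498. Cost to patient: €498. OOP to date €2,305.70.

€498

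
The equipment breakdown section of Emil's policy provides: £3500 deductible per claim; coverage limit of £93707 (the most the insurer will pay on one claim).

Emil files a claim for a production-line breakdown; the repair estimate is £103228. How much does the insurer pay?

Less the £3500 deductible: £103228 − £3500 = £99728.
The £93707 per-incident cap binds; insurer pays £93707.

£93707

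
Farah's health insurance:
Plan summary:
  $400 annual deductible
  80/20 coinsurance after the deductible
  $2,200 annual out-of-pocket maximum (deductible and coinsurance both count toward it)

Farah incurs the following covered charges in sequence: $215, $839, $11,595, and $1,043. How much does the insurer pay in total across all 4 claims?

$11,492

Claim 1 ($215): fully absorbed by the deductible. Patient pays $215; OOP now $215. Insurer: $215 − $215 = $0.
Claim 2 ($839): $185 finishes the deductible; $654 goes to coinsurance; patient's 20% is $130.80. Patient pays $315.80; OOP now $530.80. Insurer: $839 − $315.80 = $523.20.
Claim 3 ($11,595): deductible met; 20% of $11,595 = $2,319. OOP would hit $2,849.80 > $2,200, so the cap limits the patient to $2,200 − $530.80 = $1,669.20. Plan pays $11,595 − $1,669.20 = $9,925.80.
Claim 4 ($1,043): deductible met; 20% of $1,043 = $208.60. Adding that to $2,200 gives $2,408.60, past the $2,200 cap; patient pays only $2,200 − $2,200 = $0. Plan pays $1,043 − $0 = $1,043.
Insurer total: $0 + $523.20 + $9,925.80 + $1,043 = $11,492.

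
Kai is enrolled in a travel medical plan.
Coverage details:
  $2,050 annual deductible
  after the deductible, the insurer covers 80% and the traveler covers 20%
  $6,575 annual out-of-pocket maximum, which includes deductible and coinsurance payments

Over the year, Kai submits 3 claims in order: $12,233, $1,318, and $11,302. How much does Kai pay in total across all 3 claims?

$6,575

Claim 1 ($12,233): $2,050 finishes the deductible; $10,183 goes to coinsurance; coinsurance $10,183 × 20% = $2,036.60. Cost to traveler: $4,086.60. OOP to date $4,086.60.
Claim 2 ($1,318): 20% coinsurance on $1,318 = $263.60. Traveler pays $263.60; OOP now $4,350.20.
Claim 3 ($11,302): deductible met; 20% of $11,302 = $2,260.40. Adding that to $4,350.20 gives $6,610.60, past the $6,575 cap; traveler pays only $6,575 − $4,350.20 = $2,224.80.
Summing the traveler's payments: $4,086.60 + $263.60 + $2,224.80 = $6,575.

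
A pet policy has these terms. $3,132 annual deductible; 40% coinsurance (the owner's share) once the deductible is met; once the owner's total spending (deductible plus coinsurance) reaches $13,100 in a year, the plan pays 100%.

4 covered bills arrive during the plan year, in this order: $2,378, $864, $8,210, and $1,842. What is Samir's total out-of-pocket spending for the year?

Claim 1 — $2,378: all of it applies to the deductible. Owner owes $2,378 (running OOP $2,378).
Claim 2 — $864: deductible takes $754, $110 remains; coinsurance $110 × 40% = $44. Owner pays $798; OOP now $3,176.
Claim 3 — $8,210: deductible already satisfied, so owner's share is 40% × $8,210 = $3,284. Owner pays $3,284; OOP now $6,460.
Claim 4 — $1,842: 40% coinsurance on $1,842 = $736.80. Owner owes $736.80 (running OOP $7,196.80).
Total paid by the owner: $2,378 + $798 + $3,284 + $736.80 = $7,196.80.

$7,196.80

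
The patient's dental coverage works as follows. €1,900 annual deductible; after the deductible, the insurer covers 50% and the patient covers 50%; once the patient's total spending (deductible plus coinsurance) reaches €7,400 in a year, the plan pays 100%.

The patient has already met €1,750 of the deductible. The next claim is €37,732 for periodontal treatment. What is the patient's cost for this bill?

€1,750 of the €1,900 deductible is already met, leaving €150.
The remaining €37,582 (= €37,732 − €150) moves to coinsurance.
Coinsurance: €37,582 × 50% = €18,791.
Patient responsibility before any cap: €150 + €18,791 = €18,941.
Adding €18,941 to the €1,750 already spent would give €20,691, which exceeds the €7,400 cap; the patient pays just €7,400 − €1,750 = €5,650.

€5,650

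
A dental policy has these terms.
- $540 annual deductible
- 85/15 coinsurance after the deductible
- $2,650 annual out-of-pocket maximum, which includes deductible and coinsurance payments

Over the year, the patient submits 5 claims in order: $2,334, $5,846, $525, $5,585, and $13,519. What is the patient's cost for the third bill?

Claim 1 — $2,334: $540 finishes the deductible; $1,794 goes to coinsurance; coinsurance $1,794 × 15% = $269.10. Cost to patient: $809.10. OOP to date $809.10.
Claim 2 — $5,846: deductible met; 15% of $5,846 = $876.90. Cost to patient: $876.90. OOP to date $1,686.
Claim 3 — $525: deductible met; 15% of $525 = $78.75. Patient pays $78.75; OOP now $1,764.75.

$78.75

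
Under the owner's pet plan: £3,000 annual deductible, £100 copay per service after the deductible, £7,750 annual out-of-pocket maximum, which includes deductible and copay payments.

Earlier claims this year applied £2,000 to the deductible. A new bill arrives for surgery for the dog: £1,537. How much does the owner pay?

Remaining deductible: £3,000 − £2,000 = £1,000.
After the £1,000 deductible portion, £1,537 − £1,000 = £537 is subject to the copay.
Copay on this service: £100.
Owner responsibility before any cap: £1,000 + £100 = £1,100.
Year-to-date out-of-pocket becomes £2,000 + £1,100 = £3,100, still under the £7,750 maximum, so no cap applies.

£1,100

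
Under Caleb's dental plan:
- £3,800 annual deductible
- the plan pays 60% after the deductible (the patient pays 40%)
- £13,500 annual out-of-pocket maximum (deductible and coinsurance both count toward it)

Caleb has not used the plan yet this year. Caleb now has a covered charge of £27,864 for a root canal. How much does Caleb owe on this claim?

Deductible not yet touched, so the first £3,800 of the bill goes to the deductible.
The remaining £24,064 (= £27,864 − £3,800) moves to coinsurance.
Coinsurance: £24,064 × 40% = £9,625.60.
So the patient owes £3,800 + £9,625.60 = £13,425.60 before any cap.
Cumulative spending £0 + £13,425.60 = £13,425.60 stays under the £13,500 maximum.

£13,425.60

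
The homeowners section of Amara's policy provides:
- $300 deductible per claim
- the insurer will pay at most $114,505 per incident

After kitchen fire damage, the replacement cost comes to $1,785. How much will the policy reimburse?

Less the $300 deductible: $1,785 − $300 = $1,485.
That's under the $114,505 cap, so the insurer reimburses the full $1,485.

$1,485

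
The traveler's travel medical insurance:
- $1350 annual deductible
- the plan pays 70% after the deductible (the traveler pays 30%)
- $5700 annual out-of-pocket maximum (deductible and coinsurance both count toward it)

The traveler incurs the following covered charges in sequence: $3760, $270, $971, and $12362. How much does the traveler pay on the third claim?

$291.30

#1 ($3760): deductible takes $1350, $2410 remains; 30% of $2410 = $723. Cost to traveler: $2073. OOP to date $2073.
#2 ($270): deductible already satisfied, so traveler's share is 30% × $270 = $81. Cost to traveler: $81. OOP to date $2154.
#3 ($971): 30% coinsurance on $971 = $291.30. Traveler pays $291.30; OOP now $2445.30.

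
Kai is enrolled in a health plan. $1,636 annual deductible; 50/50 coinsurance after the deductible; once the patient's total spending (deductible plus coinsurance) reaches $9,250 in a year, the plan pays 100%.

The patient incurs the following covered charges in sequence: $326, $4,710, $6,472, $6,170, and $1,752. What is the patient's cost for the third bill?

$3,236

Claim 1 ($326): entire amount goes to the deductible. Patient owes $326 (running OOP $326).
Claim 2 ($4,710): $1,310 finishes the deductible; $3,400 goes to coinsurance; 50% of $3,400 = $1,700. Patient owes $3,010 (running OOP $3,336).
Claim 3 ($6,472): 50% coinsurance on $6,472 = $3,236. Cost to patient: $3,236. OOP to date $6,572.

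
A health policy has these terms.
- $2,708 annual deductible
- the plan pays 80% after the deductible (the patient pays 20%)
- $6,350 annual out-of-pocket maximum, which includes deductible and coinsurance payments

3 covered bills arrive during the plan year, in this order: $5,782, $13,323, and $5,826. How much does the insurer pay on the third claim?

Bill 1, $5,782: $2,708 finishes the deductible; $3,074 goes to coinsurance; patient's 20% is $614.80. Cost to patient: $3,322.80. OOP to date $3,322.80. Plan pays $5,782 − $3,322.80 = $2,459.20.
Bill 2, $13,323: deductible met; 20% of $13,323 = $2,664.60. Patient pays $2,664.60; OOP now $5,987.40. Plan pays $13,323 − $2,664.60 = $10,658.40.
Bill 3, $5,826: deductible met; 20% of $5,826 = $1,165.20. Adding that to $5,987.40 gives $7,152.60, past the $6,350 cap; patient pays only $6,350 − $5,987.40 = $362.60. Plan pays $5,826 − $362.60 = $5,463.40.

$5,463.40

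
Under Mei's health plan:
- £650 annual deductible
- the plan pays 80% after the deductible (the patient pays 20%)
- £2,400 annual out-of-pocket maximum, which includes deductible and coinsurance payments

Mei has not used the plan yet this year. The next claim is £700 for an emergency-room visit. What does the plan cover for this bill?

£40

The full £650 deductible is still open; £650 of this bill applies to it.
The remaining £50 (= £700 − £650) moves to coinsurance.
20% of £50 = £10 falls to the patient.
So the patient owes £650 + £10 = £660 before any cap.
Year-to-date out-of-pocket becomes £0 + £660 = £660, still under the £2,400 maximum, so no cap applies.
The insurer covers the remainder: £700 − £660 = £40.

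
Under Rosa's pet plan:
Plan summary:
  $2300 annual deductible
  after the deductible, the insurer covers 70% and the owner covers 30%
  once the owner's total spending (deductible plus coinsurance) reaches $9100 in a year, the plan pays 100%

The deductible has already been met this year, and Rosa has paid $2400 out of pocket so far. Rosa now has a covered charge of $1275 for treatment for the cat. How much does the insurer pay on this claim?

$892.50

With the deductible met, the entire $1275 is subject to coinsurance.
30% of $1275 = $382.50 falls to the owner.
Year-to-date out-of-pocket becomes $2400 + $382.50 = $2782.50, still under the $9100 maximum, so no cap applies.
Insurer pays the balance: $1275 − $382.50 = $892.50.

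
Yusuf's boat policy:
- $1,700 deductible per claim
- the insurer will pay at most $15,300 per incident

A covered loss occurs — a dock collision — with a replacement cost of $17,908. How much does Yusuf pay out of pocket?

After the deductible, $17,908 − $1,700 = $16,208 remains.
$16,208 exceeds the $15,300 limit, so the insurer pays the limit: $15,300.
Owner's share is the uncovered remainder: $17,908 − $15,300 = $2,608.

$2,608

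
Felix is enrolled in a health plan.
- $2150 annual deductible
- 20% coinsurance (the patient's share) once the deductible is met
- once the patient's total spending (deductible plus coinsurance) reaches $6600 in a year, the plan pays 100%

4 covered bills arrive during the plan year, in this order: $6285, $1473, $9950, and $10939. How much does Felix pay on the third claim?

#1 ($6285): deductible takes $2150, $4135 remains; coinsurance $4135 × 20% = $827. Cost to patient: $2977. OOP to date $2977.
#2 ($1473): 20% coinsurance on $1473 = $294.60. Patient owes $294.60 (running OOP $3271.60).
#3 ($9950): 20% coinsurance on $9950 = $1990. Patient pays $1990; OOP now $5261.60.

$1990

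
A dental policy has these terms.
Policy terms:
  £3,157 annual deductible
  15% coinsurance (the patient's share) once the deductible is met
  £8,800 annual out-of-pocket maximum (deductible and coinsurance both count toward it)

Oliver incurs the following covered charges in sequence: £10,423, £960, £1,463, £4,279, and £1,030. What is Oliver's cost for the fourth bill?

£641.85

Bill 1, £10,423: £3,157 to deductible, leaving £7,266; patient's 15% is £1,089.90. Patient pays £4,246.90; OOP now £4,246.90.
Bill 2, £960: deductible met; 15% of £960 = £144. Patient pays £144; OOP now £4,390.90.
Bill 3, £1,463: 15% coinsurance on £1,463 = £219.45. Patient owes £219.45 (running OOP £4,610.35).
Bill 4, £4,279: deductible already satisfied, so patient's share is 15% × £4,279 = £641.85. Cost to patient: £641.85. OOP to date £5,252.20.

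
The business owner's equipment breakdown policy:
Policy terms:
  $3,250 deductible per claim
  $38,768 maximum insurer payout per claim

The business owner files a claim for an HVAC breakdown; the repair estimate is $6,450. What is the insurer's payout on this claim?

$3,200

After the deductible, $6,450 − $3,250 = $3,200 remains.
That's under the $38,768 cap, so the insurer reimburses the full $3,200.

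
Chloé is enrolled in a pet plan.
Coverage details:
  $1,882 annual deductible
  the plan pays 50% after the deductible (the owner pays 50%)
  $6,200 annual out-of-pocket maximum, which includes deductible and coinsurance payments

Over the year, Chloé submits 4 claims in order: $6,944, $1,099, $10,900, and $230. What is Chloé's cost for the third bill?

#1 ($6,944): $1,882 finishes the deductible; $5,062 goes to coinsurance; owner's 50% is $2,531. Cost to owner: $4,413. OOP to date $4,413.
#2 ($1,099): deductible already satisfied, so owner's share is 50% × $1,099 = $549.50. Owner pays $549.50; OOP now $4,962.50.
#3 ($10,900): deductible already satisfied, so owner's share is 50% × $10,900 = $5,450. That would push OOP to $10,412.50, over the $6,200 cap, so owner pays $6,200 − $4,962.50 = $1,237.50.

$1,237.50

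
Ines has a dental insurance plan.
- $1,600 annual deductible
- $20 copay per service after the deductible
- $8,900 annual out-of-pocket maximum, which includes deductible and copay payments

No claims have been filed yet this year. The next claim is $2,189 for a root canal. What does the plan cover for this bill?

Deductible not yet touched, so the first $1,600 of the bill goes to the deductible.
The remaining $589 (= $2,189 − $1,600) moves to the copay.
Copay on this service: $20.
So the patient owes $1,600 + $20 = $1,620 before any cap.
Year-to-date out-of-pocket becomes $0 + $1,620 = $1,620, still under the $8,900 maximum, so no cap applies.
The plan picks up $2,189 − $1,620 = $569.

$569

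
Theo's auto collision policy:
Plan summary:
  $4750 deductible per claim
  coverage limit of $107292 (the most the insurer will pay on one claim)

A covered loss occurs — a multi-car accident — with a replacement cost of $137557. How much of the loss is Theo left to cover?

$30265

Less the $4750 deductible: $137557 − $4750 = $132807.
The $107292 per-incident cap binds; insurer pays $107292.
Driver's share is the uncovered remainder: $137557 − $107292 = $30265.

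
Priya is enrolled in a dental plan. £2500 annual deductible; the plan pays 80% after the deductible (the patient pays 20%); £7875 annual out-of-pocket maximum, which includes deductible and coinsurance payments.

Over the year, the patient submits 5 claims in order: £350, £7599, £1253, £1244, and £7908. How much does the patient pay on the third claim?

£250.60

#1 (£350): entire amount goes to the deductible. Patient owes £350 (running OOP £350).
#2 (£7599): £2150 to deductible, leaving £5449; 20% of £5449 = £1089.80. Patient pays £3239.80; OOP now £3589.80.
#3 (£1253): deductible met; 20% of £1253 = £250.60. Patient owes £250.60 (running OOP £3840.40).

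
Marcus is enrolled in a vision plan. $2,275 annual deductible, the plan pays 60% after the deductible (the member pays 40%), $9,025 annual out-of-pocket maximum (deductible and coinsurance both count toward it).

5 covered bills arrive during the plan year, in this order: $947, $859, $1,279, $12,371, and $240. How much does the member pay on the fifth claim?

$96

Claim 1 — $947: all of it applies to the deductible. Member owes $947 (running OOP $947).
Claim 2 — $859: fully absorbed by the deductible. Cost to member: $859. OOP to date $1,806.
Claim 3 — $1,279: $469 finishes the deductible; $810 goes to coinsurance; coinsurance $810 × 40% = $324. Member owes $793 (running OOP $2,599).
Claim 4 — $12,371: deductible met; 40% of $12,371 = $4,948.40. Cost to member: $4,948.40. OOP to date $7,547.40.
Claim 5 — $240: deductible met; 40% of $240 = $96. Member owes $96 (running OOP $7,643.40).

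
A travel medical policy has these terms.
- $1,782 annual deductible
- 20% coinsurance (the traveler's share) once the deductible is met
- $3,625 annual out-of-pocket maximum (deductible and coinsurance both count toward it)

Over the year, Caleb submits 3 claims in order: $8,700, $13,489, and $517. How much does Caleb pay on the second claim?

$459.40

Bill 1, $8,700: $1,782 to deductible, leaving $6,918; 20% of $6,918 = $1,383.60. Cost to traveler: $3,165.60. OOP to date $3,165.60.
Bill 2, $13,489: deductible already satisfied, so traveler's share is 20% × $13,489 = $2,697.80. Adding that to $3,165.60 gives $5,863.40, past the $3,625 cap; traveler pays only $3,625 − $3,165.60 = $459.40.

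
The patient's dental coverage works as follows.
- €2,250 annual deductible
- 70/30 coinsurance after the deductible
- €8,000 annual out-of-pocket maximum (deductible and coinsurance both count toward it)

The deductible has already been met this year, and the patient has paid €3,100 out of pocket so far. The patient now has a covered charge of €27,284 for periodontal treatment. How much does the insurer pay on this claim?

€22,384

With the deductible met, the entire €27,284 is subject to coinsurance.
Patient's 30% share of €27,284 is €8,185.20.
Adding €8,185.20 to the €3,100 already spent would give €11,285.20, which exceeds the €8,000 cap; the patient pays just €8,000 − €3,100 = €4,900.
Insurer pays the balance: €27,284 − €4,900 = €22,384.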